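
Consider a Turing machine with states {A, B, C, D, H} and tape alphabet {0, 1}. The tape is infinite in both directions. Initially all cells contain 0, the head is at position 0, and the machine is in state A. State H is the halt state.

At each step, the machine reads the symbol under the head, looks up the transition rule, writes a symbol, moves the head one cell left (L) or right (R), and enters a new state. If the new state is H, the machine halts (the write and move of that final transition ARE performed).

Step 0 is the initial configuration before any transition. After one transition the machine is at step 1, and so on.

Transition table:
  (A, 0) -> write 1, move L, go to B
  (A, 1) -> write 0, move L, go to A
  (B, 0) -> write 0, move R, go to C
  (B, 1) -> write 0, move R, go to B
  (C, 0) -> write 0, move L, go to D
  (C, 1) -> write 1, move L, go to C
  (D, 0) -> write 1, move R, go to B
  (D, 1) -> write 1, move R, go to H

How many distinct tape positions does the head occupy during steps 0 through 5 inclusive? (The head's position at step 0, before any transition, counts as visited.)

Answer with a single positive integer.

Answer: 3

Derivation:
Step 1: in state A at pos 0, read 0 -> (A,0)->write 1,move L,goto B. Now: state=B, head=-1, tape[-2..1]=0010 (head:  ^)
Step 2: in state B at pos -1, read 0 -> (B,0)->write 0,move R,goto C. Now: state=C, head=0, tape[-2..1]=0010 (head:   ^)
Step 3: in state C at pos 0, read 1 -> (C,1)->write 1,move L,goto C. Now: state=C, head=-1, tape[-2..1]=0010 (head:  ^)
Step 4: in state C at pos -1, read 0 -> (C,0)->write 0,move L,goto D. Now: state=D, head=-2, tape[-3..1]=00010 (head:  ^)
Step 5: in state D at pos -2, read 0 -> (D,0)->write 1,move R,goto B. Now: state=B, head=-1, tape[-3..1]=01010 (head:   ^)
Head positions at steps 0..5: starting at 0, distinct positions visited = {-2, -1, 0} -> 3 position(s)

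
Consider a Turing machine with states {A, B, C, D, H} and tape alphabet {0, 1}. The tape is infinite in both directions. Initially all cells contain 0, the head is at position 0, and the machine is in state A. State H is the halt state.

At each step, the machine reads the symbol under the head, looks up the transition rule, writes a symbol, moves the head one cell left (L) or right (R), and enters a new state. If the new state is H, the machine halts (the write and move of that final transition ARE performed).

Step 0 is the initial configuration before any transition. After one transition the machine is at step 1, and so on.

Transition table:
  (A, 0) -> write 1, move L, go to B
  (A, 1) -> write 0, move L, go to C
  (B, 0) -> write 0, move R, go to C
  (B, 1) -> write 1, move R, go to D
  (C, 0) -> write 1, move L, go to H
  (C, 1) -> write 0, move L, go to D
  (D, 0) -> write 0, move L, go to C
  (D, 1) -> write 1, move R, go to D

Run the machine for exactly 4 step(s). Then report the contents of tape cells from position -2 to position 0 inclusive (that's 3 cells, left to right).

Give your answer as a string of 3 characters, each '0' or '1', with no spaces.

Answer: 000

Derivation:
Step 1: in state A at pos 0, read 0 -> (A,0)->write 1,move L,goto B. Now: state=B, head=-1, tape[-2..1]=0010 (head:  ^)
Step 2: in state B at pos -1, read 0 -> (B,0)->write 0,move R,goto C. Now: state=C, head=0, tape[-2..1]=0010 (head:   ^)
Step 3: in state C at pos 0, read 1 -> (C,1)->write 0,move L,goto D. Now: state=D, head=-1, tape[-2..1]=0000 (head:  ^)
Step 4: in state D at pos -1, read 0 -> (D,0)->write 0,move L,goto C. Now: state=C, head=-2, tape[-3..1]=00000 (head:  ^)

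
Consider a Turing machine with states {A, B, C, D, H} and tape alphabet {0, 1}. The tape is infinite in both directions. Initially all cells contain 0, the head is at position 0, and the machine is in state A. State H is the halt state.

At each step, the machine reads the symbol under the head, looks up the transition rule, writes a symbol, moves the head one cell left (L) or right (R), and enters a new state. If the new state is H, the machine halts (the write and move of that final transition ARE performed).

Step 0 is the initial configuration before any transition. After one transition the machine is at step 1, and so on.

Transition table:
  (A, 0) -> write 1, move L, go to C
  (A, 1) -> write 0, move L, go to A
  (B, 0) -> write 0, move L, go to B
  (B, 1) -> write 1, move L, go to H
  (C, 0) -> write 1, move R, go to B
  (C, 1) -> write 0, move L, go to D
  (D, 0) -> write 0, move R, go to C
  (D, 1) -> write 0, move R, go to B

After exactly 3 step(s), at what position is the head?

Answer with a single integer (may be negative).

Step 1: in state A at pos 0, read 0 -> (A,0)->write 1,move L,goto C. Now: state=C, head=-1, tape[-2..1]=0010 (head:  ^)
Step 2: in state C at pos -1, read 0 -> (C,0)->write 1,move R,goto B. Now: state=B, head=0, tape[-2..1]=0110 (head:   ^)
Step 3: in state B at pos 0, read 1 -> (B,1)->write 1,move L,goto H. Now: state=H, head=-1, tape[-2..1]=0110 (head:  ^)

Answer: -1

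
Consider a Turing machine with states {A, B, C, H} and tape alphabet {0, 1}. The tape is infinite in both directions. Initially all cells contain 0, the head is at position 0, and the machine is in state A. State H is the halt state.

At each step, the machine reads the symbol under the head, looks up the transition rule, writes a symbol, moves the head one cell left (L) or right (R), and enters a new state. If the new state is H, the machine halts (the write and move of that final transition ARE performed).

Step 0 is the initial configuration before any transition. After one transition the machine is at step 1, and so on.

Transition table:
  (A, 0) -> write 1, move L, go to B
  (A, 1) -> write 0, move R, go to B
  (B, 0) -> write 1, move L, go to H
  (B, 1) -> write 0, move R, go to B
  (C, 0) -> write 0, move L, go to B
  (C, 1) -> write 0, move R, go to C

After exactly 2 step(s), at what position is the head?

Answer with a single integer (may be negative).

Step 1: in state A at pos 0, read 0 -> (A,0)->write 1,move L,goto B. Now: state=B, head=-1, tape[-2..1]=0010 (head:  ^)
Step 2: in state B at pos -1, read 0 -> (B,0)->write 1,move L,goto H. Now: state=H, head=-2, tape[-3..1]=00110 (head:  ^)

Answer: -2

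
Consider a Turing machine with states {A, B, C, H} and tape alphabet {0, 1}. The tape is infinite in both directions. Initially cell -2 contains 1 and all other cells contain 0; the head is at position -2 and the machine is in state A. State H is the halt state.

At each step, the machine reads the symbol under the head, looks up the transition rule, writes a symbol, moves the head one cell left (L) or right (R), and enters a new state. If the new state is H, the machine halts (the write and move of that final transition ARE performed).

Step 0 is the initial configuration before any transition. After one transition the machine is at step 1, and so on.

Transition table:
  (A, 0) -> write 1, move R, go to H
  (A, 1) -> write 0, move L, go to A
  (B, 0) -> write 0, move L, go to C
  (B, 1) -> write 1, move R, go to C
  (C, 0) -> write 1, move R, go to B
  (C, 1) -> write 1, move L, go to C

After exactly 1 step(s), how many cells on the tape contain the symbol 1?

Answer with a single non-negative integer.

Answer: 0

Derivation:
Step 1: in state A at pos -2, read 1 -> (A,1)->write 0,move L,goto A. Now: state=A, head=-3, tape[-4..-1]=0000 (head:  ^)
No cell contains 1 after step 1 -> 0 cell(s)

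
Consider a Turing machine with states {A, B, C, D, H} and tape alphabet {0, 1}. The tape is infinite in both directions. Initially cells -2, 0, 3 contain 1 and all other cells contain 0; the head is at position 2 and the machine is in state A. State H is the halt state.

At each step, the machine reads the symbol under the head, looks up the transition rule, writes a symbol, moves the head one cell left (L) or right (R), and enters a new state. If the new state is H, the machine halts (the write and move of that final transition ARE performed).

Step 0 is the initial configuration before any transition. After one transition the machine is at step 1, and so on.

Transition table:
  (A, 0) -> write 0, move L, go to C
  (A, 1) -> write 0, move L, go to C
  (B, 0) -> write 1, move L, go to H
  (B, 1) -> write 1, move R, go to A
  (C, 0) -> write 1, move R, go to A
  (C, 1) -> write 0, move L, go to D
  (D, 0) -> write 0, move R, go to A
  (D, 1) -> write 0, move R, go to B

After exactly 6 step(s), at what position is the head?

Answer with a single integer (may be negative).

Step 1: in state A at pos 2, read 0 -> (A,0)->write 0,move L,goto C. Now: state=C, head=1, tape[-3..4]=01010010 (head:     ^)
Step 2: in state C at pos 1, read 0 -> (C,0)->write 1,move R,goto A. Now: state=A, head=2, tape[-3..4]=01011010 (head:      ^)
Step 3: in state A at pos 2, read 0 -> (A,0)->write 0,move L,goto C. Now: state=C, head=1, tape[-3..4]=01011010 (head:     ^)
Step 4: in state C at pos 1, read 1 -> (C,1)->write 0,move L,goto D. Now: state=D, head=0, tape[-3..4]=01010010 (head:    ^)
Step 5: in state D at pos 0, read 1 -> (D,1)->write 0,move R,goto B. Now: state=B, head=1, tape[-3..4]=01000010 (head:     ^)
Step 6: in state B at pos 1, read 0 -> (B,0)->write 1,move L,goto H. Now: state=H, head=0, tape[-3..4]=01001010 (head:    ^)

Answer: 0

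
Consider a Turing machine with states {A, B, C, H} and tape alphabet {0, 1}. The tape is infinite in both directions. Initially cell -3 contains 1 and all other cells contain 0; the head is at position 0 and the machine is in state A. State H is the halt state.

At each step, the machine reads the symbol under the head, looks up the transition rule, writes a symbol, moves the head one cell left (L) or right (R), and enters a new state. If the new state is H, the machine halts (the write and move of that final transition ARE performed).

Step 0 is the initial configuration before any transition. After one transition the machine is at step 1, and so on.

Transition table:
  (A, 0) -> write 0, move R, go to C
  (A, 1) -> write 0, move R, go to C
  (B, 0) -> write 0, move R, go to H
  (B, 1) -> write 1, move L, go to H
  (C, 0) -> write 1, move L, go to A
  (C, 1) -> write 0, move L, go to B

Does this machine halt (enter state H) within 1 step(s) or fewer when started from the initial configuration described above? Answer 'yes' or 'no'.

Step 1: in state A at pos 0, read 0 -> (A,0)->write 0,move R,goto C. Now: state=C, head=1, tape[-4..2]=0100000 (head:      ^)
After 1 step(s): state = C (not H) -> not halted within 1 -> no

Answer: no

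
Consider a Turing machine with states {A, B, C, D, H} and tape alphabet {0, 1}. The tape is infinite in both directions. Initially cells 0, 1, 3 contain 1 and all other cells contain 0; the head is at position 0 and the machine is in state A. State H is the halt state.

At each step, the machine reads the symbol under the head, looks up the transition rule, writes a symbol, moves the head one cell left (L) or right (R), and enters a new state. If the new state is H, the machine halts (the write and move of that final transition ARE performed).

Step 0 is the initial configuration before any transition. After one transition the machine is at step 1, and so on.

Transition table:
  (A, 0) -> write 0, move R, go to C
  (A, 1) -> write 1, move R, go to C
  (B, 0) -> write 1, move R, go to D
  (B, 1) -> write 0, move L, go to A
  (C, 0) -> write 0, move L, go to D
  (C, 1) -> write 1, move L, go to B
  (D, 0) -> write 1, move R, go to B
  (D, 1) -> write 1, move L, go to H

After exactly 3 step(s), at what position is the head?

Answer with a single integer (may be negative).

Answer: -1

Derivation:
Step 1: in state A at pos 0, read 1 -> (A,1)->write 1,move R,goto C. Now: state=C, head=1, tape[-1..4]=011010 (head:   ^)
Step 2: in state C at pos 1, read 1 -> (C,1)->write 1,move L,goto B. Now: state=B, head=0, tape[-1..4]=011010 (head:  ^)
Step 3: in state B at pos 0, read 1 -> (B,1)->write 0,move L,goto A. Now: state=A, head=-1, tape[-2..4]=0001010 (head:  ^)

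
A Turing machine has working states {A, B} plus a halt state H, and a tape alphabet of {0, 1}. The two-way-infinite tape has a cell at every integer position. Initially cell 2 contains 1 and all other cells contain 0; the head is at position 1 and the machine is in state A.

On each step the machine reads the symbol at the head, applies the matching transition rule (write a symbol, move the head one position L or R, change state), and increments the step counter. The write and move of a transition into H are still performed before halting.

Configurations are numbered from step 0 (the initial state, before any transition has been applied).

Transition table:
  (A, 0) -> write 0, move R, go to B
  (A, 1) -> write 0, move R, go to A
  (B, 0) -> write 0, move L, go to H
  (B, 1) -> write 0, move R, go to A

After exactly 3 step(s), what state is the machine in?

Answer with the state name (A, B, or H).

Step 1: in state A at pos 1, read 0 -> (A,0)->write 0,move R,goto B. Now: state=B, head=2, tape[0..3]=0010 (head:   ^)
Step 2: in state B at pos 2, read 1 -> (B,1)->write 0,move R,goto A. Now: state=A, head=3, tape[0..4]=00000 (head:    ^)
Step 3: in state A at pos 3, read 0 -> (A,0)->write 0,move R,goto B. Now: state=B, head=4, tape[0..5]=000000 (head:     ^)

Answer: B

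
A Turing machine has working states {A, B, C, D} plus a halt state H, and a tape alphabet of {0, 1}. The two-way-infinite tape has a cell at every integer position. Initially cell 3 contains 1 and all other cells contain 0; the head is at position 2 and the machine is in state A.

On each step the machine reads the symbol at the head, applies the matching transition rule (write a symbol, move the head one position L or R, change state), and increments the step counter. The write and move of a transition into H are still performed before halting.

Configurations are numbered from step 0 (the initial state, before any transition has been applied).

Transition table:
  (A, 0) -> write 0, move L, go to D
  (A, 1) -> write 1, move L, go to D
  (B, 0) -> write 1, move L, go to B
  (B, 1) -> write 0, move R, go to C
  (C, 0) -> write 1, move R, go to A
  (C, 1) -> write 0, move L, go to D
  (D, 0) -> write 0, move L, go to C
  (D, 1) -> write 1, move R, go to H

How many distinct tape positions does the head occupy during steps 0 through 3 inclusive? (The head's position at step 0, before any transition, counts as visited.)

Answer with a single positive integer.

Answer: 3

Derivation:
Step 1: in state A at pos 2, read 0 -> (A,0)->write 0,move L,goto D. Now: state=D, head=1, tape[0..4]=00010 (head:  ^)
Step 2: in state D at pos 1, read 0 -> (D,0)->write 0,move L,goto C. Now: state=C, head=0, tape[-1..4]=000010 (head:  ^)
Step 3: in state C at pos 0, read 0 -> (C,0)->write 1,move R,goto A. Now: state=A, head=1, tape[-1..4]=010010 (head:   ^)
Head positions at steps 0..3: starting at 2, distinct positions visited = {0, 1, 2} -> 3 position(s)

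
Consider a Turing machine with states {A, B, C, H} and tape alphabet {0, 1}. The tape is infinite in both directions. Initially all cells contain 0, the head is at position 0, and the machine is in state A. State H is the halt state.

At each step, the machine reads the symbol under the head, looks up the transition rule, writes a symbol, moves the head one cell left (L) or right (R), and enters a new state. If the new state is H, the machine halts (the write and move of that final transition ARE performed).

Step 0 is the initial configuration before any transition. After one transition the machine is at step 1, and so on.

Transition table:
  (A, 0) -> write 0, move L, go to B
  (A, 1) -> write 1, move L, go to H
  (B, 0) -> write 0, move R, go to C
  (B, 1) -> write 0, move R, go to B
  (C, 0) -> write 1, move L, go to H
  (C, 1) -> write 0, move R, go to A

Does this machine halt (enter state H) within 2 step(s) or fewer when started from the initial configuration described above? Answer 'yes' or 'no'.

Step 1: in state A at pos 0, read 0 -> (A,0)->write 0,move L,goto B. Now: state=B, head=-1, tape[-2..1]=0000 (head:  ^)
Step 2: in state B at pos -1, read 0 -> (B,0)->write 0,move R,goto C. Now: state=C, head=0, tape[-2..1]=0000 (head:   ^)
After 2 step(s): state = C (not H) -> not halted within 2 -> no

Answer: no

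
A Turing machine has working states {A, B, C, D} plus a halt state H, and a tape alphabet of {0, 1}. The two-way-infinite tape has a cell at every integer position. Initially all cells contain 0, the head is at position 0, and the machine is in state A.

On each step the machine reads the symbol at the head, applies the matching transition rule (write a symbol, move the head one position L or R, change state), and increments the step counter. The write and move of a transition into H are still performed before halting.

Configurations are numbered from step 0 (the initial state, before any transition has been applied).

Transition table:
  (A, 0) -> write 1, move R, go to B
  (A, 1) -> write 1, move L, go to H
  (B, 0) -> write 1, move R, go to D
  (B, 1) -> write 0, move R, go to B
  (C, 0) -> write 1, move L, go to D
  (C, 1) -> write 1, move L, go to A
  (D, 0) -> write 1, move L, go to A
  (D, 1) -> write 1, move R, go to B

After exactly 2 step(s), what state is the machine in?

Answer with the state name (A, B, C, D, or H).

Step 1: in state A at pos 0, read 0 -> (A,0)->write 1,move R,goto B. Now: state=B, head=1, tape[-1..2]=0100 (head:   ^)
Step 2: in state B at pos 1, read 0 -> (B,0)->write 1,move R,goto D. Now: state=D, head=2, tape[-1..3]=01100 (head:    ^)

Answer: D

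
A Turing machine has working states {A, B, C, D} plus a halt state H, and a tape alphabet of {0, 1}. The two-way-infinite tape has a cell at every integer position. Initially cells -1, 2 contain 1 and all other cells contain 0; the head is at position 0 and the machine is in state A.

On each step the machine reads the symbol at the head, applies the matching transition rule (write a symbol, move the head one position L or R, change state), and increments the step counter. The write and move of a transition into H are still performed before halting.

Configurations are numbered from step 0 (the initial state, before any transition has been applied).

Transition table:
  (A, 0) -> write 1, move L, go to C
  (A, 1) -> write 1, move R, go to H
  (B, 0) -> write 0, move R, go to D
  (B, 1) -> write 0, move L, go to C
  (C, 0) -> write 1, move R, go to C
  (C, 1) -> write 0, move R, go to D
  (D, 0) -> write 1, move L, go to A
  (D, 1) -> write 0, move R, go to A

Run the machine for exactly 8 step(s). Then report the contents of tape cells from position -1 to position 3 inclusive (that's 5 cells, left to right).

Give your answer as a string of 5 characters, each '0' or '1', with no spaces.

Answer: 01001

Derivation:
Step 1: in state A at pos 0, read 0 -> (A,0)->write 1,move L,goto C. Now: state=C, head=-1, tape[-2..3]=011010 (head:  ^)
Step 2: in state C at pos -1, read 1 -> (C,1)->write 0,move R,goto D. Now: state=D, head=0, tape[-2..3]=001010 (head:   ^)
Step 3: in state D at pos 0, read 1 -> (D,1)->write 0,move R,goto A. Now: state=A, head=1, tape[-2..3]=000010 (head:    ^)
Step 4: in state A at pos 1, read 0 -> (A,0)->write 1,move L,goto C. Now: state=C, head=0, tape[-2..3]=000110 (head:   ^)
Step 5: in state C at pos 0, read 0 -> (C,0)->write 1,move R,goto C. Now: state=C, head=1, tape[-2..3]=001110 (head:    ^)
Step 6: in state C at pos 1, read 1 -> (C,1)->write 0,move R,goto D. Now: state=D, head=2, tape[-2..3]=001010 (head:     ^)
Step 7: in state D at pos 2, read 1 -> (D,1)->write 0,move R,goto A. Now: state=A, head=3, tape[-2..4]=0010000 (head:      ^)
Step 8: in state A at pos 3, read 0 -> (A,0)->write 1,move L,goto C. Now: state=C, head=2, tape[-2..4]=0010010 (head:     ^)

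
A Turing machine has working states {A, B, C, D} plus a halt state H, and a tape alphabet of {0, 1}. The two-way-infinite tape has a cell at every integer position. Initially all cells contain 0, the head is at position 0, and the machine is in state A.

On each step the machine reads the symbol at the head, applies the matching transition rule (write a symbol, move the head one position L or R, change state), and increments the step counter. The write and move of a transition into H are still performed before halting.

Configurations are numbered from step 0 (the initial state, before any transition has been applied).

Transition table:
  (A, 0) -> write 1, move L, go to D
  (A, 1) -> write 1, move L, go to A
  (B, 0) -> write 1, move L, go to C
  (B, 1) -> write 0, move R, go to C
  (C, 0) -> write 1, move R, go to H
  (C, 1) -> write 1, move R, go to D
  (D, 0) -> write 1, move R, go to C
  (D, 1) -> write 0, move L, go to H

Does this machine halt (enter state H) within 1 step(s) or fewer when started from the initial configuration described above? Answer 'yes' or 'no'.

Answer: no

Derivation:
Step 1: in state A at pos 0, read 0 -> (A,0)->write 1,move L,goto D. Now: state=D, head=-1, tape[-2..1]=0010 (head:  ^)
After 1 step(s): state = D (not H) -> not halted within 1 -> no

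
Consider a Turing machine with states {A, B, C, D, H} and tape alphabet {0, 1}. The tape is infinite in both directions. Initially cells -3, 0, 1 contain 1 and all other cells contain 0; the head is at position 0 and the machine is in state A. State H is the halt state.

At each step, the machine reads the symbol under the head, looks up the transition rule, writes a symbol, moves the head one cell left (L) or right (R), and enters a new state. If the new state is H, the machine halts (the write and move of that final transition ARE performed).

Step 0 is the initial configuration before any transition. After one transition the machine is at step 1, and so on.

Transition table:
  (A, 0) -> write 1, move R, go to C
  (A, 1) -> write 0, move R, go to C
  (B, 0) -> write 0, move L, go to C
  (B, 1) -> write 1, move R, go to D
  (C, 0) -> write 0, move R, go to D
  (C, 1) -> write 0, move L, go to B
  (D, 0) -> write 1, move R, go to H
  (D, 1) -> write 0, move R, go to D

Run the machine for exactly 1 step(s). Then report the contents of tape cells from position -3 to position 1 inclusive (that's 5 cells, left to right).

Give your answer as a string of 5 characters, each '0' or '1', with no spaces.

Step 1: in state A at pos 0, read 1 -> (A,1)->write 0,move R,goto C. Now: state=C, head=1, tape[-4..2]=0100010 (head:      ^)

Answer: 10001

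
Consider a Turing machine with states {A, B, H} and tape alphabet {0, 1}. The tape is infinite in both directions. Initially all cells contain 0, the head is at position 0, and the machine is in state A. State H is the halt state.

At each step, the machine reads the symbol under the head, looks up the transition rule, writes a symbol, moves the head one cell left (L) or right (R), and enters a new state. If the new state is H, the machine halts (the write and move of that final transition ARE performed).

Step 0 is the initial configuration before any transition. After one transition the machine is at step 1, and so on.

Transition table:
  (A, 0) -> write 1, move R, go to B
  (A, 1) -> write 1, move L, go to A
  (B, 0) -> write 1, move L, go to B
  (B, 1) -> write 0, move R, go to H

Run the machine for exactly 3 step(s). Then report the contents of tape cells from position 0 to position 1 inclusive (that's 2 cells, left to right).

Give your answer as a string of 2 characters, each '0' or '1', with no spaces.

Answer: 01

Derivation:
Step 1: in state A at pos 0, read 0 -> (A,0)->write 1,move R,goto B. Now: state=B, head=1, tape[-1..2]=0100 (head:   ^)
Step 2: in state B at pos 1, read 0 -> (B,0)->write 1,move L,goto B. Now: state=B, head=0, tape[-1..2]=0110 (head:  ^)
Step 3: in state B at pos 0, read 1 -> (B,1)->write 0,move R,goto H. Now: state=H, head=1, tape[-1..2]=0010 (head:   ^)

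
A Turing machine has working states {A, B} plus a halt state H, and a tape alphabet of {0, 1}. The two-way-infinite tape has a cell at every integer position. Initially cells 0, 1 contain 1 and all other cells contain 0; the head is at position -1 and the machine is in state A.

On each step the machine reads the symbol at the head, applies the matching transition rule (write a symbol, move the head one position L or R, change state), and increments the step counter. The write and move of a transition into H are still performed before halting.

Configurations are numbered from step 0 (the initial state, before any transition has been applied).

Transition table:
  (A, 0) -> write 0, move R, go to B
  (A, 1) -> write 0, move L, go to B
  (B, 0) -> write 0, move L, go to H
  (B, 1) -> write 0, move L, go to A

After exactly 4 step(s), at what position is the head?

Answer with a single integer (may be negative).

Step 1: in state A at pos -1, read 0 -> (A,0)->write 0,move R,goto B. Now: state=B, head=0, tape[-2..2]=00110 (head:   ^)
Step 2: in state B at pos 0, read 1 -> (B,1)->write 0,move L,goto A. Now: state=A, head=-1, tape[-2..2]=00010 (head:  ^)
Step 3: in state A at pos -1, read 0 -> (A,0)->write 0,move R,goto B. Now: state=B, head=0, tape[-2..2]=00010 (head:   ^)
Step 4: in state B at pos 0, read 0 -> (B,0)->write 0,move L,goto H. Now: state=H, head=-1, tape[-2..2]=00010 (head:  ^)

Answer: -1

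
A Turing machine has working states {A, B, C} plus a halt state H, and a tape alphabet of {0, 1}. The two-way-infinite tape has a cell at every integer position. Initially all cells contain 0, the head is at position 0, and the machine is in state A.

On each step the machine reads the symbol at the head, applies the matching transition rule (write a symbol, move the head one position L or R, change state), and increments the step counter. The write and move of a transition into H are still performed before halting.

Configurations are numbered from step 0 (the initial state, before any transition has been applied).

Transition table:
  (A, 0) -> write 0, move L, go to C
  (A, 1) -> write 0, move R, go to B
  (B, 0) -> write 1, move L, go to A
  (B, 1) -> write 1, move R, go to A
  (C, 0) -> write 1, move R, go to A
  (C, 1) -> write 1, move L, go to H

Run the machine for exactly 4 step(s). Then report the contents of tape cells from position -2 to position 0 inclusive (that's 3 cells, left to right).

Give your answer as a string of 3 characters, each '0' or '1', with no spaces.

Step 1: in state A at pos 0, read 0 -> (A,0)->write 0,move L,goto C. Now: state=C, head=-1, tape[-2..1]=0000 (head:  ^)
Step 2: in state C at pos -1, read 0 -> (C,0)->write 1,move R,goto A. Now: state=A, head=0, tape[-2..1]=0100 (head:   ^)
Step 3: in state A at pos 0, read 0 -> (A,0)->write 0,move L,goto C. Now: state=C, head=-1, tape[-2..1]=0100 (head:  ^)
Step 4: in state C at pos -1, read 1 -> (C,1)->write 1,move L,goto H. Now: state=H, head=-2, tape[-3..1]=00100 (head:  ^)

Answer: 010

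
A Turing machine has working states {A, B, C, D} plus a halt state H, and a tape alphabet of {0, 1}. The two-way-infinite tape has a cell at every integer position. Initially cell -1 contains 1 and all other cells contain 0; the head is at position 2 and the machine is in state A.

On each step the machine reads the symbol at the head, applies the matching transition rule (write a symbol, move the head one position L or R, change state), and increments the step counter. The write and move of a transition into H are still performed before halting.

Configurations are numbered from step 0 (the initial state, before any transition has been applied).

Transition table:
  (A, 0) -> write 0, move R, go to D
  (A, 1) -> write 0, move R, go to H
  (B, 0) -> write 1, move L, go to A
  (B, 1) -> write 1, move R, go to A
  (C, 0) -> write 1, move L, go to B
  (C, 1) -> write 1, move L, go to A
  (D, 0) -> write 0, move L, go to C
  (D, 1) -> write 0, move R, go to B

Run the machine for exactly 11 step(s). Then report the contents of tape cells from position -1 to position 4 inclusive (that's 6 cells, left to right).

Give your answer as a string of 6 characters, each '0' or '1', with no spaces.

Answer: 100110

Derivation:
Step 1: in state A at pos 2, read 0 -> (A,0)->write 0,move R,goto D. Now: state=D, head=3, tape[-2..4]=0100000 (head:      ^)
Step 2: in state D at pos 3, read 0 -> (D,0)->write 0,move L,goto C. Now: state=C, head=2, tape[-2..4]=0100000 (head:     ^)
Step 3: in state C at pos 2, read 0 -> (C,0)->write 1,move L,goto B. Now: state=B, head=1, tape[-2..4]=0100100 (head:    ^)
Step 4: in state B at pos 1, read 0 -> (B,0)->write 1,move L,goto A. Now: state=A, head=0, tape[-2..4]=0101100 (head:   ^)
Step 5: in state A at pos 0, read 0 -> (A,0)->write 0,move R,goto D. Now: state=D, head=1, tape[-2..4]=0101100 (head:    ^)
Step 6: in state D at pos 1, read 1 -> (D,1)->write 0,move R,goto B. Now: state=B, head=2, tape[-2..4]=0100100 (head:     ^)
Step 7: in state B at pos 2, read 1 -> (B,1)->write 1,move R,goto A. Now: state=A, head=3, tape[-2..4]=0100100 (head:      ^)
Step 8: in state A at pos 3, read 0 -> (A,0)->write 0,move R,goto D. Now: state=D, head=4, tape[-2..5]=01001000 (head:       ^)
Step 9: in state D at pos 4, read 0 -> (D,0)->write 0,move L,goto C. Now: state=C, head=3, tape[-2..5]=01001000 (head:      ^)
Step 10: in state C at pos 3, read 0 -> (C,0)->write 1,move L,goto B. Now: state=B, head=2, tape[-2..5]=01001100 (head:     ^)
Step 11: in state B at pos 2, read 1 -> (B,1)->write 1,move R,goto A. Now: state=A, head=3, tape[-2..5]=01001100 (head:      ^)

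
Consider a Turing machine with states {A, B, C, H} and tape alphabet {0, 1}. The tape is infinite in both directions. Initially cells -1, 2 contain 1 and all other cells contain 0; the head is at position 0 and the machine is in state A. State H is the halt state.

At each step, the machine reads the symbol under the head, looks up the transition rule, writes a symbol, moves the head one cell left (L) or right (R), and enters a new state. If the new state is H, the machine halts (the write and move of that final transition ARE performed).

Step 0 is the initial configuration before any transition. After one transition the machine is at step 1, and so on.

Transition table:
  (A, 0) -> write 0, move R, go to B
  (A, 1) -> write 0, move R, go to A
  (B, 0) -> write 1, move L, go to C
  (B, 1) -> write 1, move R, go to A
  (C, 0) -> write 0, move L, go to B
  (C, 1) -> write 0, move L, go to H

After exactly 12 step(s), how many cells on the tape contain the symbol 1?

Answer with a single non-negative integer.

Answer: 3

Derivation:
Step 1: in state A at pos 0, read 0 -> (A,0)->write 0,move R,goto B. Now: state=B, head=1, tape[-2..3]=010010 (head:    ^)
Step 2: in state B at pos 1, read 0 -> (B,0)->write 1,move L,goto C. Now: state=C, head=0, tape[-2..3]=010110 (head:   ^)
Step 3: in state C at pos 0, read 0 -> (C,0)->write 0,move L,goto B. Now: state=B, head=-1, tape[-2..3]=010110 (head:  ^)
Step 4: in state B at pos -1, read 1 -> (B,1)->write 1,move R,goto A. Now: state=A, head=0, tape[-2..3]=010110 (head:   ^)
Step 5: in state A at pos 0, read 0 -> (A,0)->write 0,move R,goto B. Now: state=B, head=1, tape[-2..3]=010110 (head:    ^)
Step 6: in state B at pos 1, read 1 -> (B,1)->write 1,move R,goto A. Now: state=A, head=2, tape[-2..3]=010110 (head:     ^)
Step 7: in state A at pos 2, read 1 -> (A,1)->write 0,move R,goto A. Now: state=A, head=3, tape[-2..4]=0101000 (head:      ^)
Step 8: in state A at pos 3, read 0 -> (A,0)->write 0,move R,goto B. Now: state=B, head=4, tape[-2..5]=01010000 (head:       ^)
Step 9: in state B at pos 4, read 0 -> (B,0)->write 1,move L,goto C. Now: state=C, head=3, tape[-2..5]=01010010 (head:      ^)
Step 10: in state C at pos 3, read 0 -> (C,0)->write 0,move L,goto B. Now: state=B, head=2, tape[-2..5]=01010010 (head:     ^)
Step 11: in state B at pos 2, read 0 -> (B,0)->write 1,move L,goto C. Now: state=C, head=1, tape[-2..5]=01011010 (head:    ^)
Step 12: in state C at pos 1, read 1 -> (C,1)->write 0,move L,goto H. Now: state=H, head=0, tape[-2..5]=01001010 (head:   ^)
Cells containing 1 after step 12: {-1, 2, 4} -> 3 cell(s)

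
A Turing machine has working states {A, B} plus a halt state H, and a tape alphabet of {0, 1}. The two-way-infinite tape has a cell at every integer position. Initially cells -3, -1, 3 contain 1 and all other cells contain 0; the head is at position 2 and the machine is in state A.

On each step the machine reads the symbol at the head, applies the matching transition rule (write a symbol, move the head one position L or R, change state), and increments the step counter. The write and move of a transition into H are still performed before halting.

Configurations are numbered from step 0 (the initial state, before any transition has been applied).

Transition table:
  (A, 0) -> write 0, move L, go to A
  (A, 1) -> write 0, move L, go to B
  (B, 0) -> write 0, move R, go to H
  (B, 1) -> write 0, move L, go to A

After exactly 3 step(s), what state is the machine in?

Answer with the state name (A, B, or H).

Step 1: in state A at pos 2, read 0 -> (A,0)->write 0,move L,goto A. Now: state=A, head=1, tape[-4..4]=010100010 (head:      ^)
Step 2: in state A at pos 1, read 0 -> (A,0)->write 0,move L,goto A. Now: state=A, head=0, tape[-4..4]=010100010 (head:     ^)
Step 3: in state A at pos 0, read 0 -> (A,0)->write 0,move L,goto A. Now: state=A, head=-1, tape[-4..4]=010100010 (head:    ^)

Answer: A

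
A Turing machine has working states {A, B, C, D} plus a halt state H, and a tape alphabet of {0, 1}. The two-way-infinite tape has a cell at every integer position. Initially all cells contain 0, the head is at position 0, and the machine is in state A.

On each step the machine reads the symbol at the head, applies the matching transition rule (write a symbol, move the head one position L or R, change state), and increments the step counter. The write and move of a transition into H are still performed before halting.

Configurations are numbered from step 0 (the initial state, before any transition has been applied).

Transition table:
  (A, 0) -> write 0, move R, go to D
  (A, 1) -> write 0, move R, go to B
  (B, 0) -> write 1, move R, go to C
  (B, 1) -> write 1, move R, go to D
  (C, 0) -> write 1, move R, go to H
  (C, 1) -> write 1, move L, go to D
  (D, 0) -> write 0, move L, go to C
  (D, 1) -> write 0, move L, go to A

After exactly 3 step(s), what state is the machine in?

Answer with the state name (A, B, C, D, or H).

Step 1: in state A at pos 0, read 0 -> (A,0)->write 0,move R,goto D. Now: state=D, head=1, tape[-1..2]=0000 (head:   ^)
Step 2: in state D at pos 1, read 0 -> (D,0)->write 0,move L,goto C. Now: state=C, head=0, tape[-1..2]=0000 (head:  ^)
Step 3: in state C at pos 0, read 0 -> (C,0)->write 1,move R,goto H. Now: state=H, head=1, tape[-1..2]=0100 (head:   ^)

Answer: H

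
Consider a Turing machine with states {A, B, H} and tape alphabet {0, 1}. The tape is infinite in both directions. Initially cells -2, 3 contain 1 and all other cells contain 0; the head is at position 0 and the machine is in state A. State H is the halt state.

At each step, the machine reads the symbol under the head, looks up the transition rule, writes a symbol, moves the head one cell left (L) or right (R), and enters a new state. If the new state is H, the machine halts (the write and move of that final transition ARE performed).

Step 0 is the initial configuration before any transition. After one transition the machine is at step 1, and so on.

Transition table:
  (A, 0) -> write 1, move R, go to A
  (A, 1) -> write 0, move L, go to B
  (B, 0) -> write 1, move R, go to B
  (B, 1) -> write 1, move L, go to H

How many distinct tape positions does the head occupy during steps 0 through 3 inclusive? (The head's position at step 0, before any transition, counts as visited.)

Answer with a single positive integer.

Answer: 4

Derivation:
Step 1: in state A at pos 0, read 0 -> (A,0)->write 1,move R,goto A. Now: state=A, head=1, tape[-3..4]=01010010 (head:     ^)
Step 2: in state A at pos 1, read 0 -> (A,0)->write 1,move R,goto A. Now: state=A, head=2, tape[-3..4]=01011010 (head:      ^)
Step 3: in state A at pos 2, read 0 -> (A,0)->write 1,move R,goto A. Now: state=A, head=3, tape[-3..4]=01011110 (head:       ^)
Head positions at steps 0..3: starting at 0, distinct positions visited = {0, 1, 2, 3} -> 4 position(s)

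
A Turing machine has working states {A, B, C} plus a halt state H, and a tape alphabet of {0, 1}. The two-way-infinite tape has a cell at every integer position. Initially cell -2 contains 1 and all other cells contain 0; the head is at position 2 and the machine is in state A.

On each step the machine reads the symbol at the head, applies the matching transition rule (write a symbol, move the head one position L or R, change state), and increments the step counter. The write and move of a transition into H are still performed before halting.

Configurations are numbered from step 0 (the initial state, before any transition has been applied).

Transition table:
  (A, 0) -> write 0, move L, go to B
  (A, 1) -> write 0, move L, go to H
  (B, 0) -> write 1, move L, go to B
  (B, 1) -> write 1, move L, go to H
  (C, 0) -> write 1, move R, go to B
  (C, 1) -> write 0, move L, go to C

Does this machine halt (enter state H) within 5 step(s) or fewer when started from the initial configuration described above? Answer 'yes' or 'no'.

Step 1: in state A at pos 2, read 0 -> (A,0)->write 0,move L,goto B. Now: state=B, head=1, tape[-3..3]=0100000 (head:     ^)
Step 2: in state B at pos 1, read 0 -> (B,0)->write 1,move L,goto B. Now: state=B, head=0, tape[-3..3]=0100100 (head:    ^)
Step 3: in state B at pos 0, read 0 -> (B,0)->write 1,move L,goto B. Now: state=B, head=-1, tape[-3..3]=0101100 (head:   ^)
Step 4: in state B at pos -1, read 0 -> (B,0)->write 1,move L,goto B. Now: state=B, head=-2, tape[-3..3]=0111100 (head:  ^)
Step 5: in state B at pos -2, read 1 -> (B,1)->write 1,move L,goto H. Now: state=H, head=-3, tape[-4..3]=00111100 (head:  ^)
State H reached at step 5; 5 <= 5 -> yes

Answer: yes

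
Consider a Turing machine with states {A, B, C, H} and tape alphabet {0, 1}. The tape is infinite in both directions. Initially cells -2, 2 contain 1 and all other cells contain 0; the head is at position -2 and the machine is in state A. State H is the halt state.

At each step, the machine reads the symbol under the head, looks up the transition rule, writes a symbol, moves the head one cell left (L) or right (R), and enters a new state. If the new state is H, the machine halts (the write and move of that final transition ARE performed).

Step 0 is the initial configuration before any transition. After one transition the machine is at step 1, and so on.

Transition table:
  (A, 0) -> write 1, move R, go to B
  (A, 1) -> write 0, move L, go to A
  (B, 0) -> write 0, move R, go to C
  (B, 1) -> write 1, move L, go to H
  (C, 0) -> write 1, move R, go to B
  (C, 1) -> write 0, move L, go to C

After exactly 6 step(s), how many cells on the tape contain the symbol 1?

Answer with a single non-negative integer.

Answer: 4

Derivation:
Step 1: in state A at pos -2, read 1 -> (A,1)->write 0,move L,goto A. Now: state=A, head=-3, tape[-4..3]=00000010 (head:  ^)
Step 2: in state A at pos -3, read 0 -> (A,0)->write 1,move R,goto B. Now: state=B, head=-2, tape[-4..3]=01000010 (head:   ^)
Step 3: in state B at pos -2, read 0 -> (B,0)->write 0,move R,goto C. Now: state=C, head=-1, tape[-4..3]=01000010 (head:    ^)
Step 4: in state C at pos -1, read 0 -> (C,0)->write 1,move R,goto B. Now: state=B, head=0, tape[-4..3]=01010010 (head:     ^)
Step 5: in state B at pos 0, read 0 -> (B,0)->write 0,move R,goto C. Now: state=C, head=1, tape[-4..3]=01010010 (head:      ^)
Step 6: in state C at pos 1, read 0 -> (C,0)->write 1,move R,goto B. Now: state=B, head=2, tape[-4..3]=01010110 (head:       ^)
Cells containing 1 after step 6: {-3, -1, 1, 2} -> 4 cell(s)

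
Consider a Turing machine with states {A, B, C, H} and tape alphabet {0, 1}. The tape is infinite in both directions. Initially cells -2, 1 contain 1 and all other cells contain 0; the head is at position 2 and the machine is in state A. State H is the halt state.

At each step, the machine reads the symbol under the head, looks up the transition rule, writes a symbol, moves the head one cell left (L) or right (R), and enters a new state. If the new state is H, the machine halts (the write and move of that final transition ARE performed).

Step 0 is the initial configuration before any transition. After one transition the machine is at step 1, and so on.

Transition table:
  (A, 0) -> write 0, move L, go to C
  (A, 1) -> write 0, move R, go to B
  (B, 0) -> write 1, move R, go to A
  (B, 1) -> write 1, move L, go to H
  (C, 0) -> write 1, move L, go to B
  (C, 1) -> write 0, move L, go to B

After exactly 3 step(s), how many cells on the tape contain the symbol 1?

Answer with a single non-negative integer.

Step 1: in state A at pos 2, read 0 -> (A,0)->write 0,move L,goto C. Now: state=C, head=1, tape[-3..3]=0100100 (head:     ^)
Step 2: in state C at pos 1, read 1 -> (C,1)->write 0,move L,goto B. Now: state=B, head=0, tape[-3..3]=0100000 (head:    ^)
Step 3: in state B at pos 0, read 0 -> (B,0)->write 1,move R,goto A. Now: state=A, head=1, tape[-3..3]=0101000 (head:     ^)
Cells containing 1 after step 3: {-2, 0} -> 2 cell(s)

Answer: 2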